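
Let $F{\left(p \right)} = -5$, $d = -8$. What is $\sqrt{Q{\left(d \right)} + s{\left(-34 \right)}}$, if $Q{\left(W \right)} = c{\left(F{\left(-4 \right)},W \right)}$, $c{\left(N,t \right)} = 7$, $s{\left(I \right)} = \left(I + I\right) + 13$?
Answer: $4 i \sqrt{3} \approx 6.9282 i$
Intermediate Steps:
$s{\left(I \right)} = 13 + 2 I$ ($s{\left(I \right)} = 2 I + 13 = 13 + 2 I$)
$Q{\left(W \right)} = 7$
$\sqrt{Q{\left(d \right)} + s{\left(-34 \right)}} = \sqrt{7 + \left(13 + 2 \left(-34\right)\right)} = \sqrt{7 + \left(13 - 68\right)} = \sqrt{7 - 55} = \sqrt{-48} = 4 i \sqrt{3}$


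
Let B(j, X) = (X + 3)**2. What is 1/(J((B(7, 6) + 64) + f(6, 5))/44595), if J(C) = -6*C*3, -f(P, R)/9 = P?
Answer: -4955/182 ≈ -27.225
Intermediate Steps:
f(P, R) = -9*P
B(j, X) = (3 + X)**2
J(C) = -18*C
1/(J((B(7, 6) + 64) + f(6, 5))/44595) = 1/(-18*(((3 + 6)**2 + 64) - 9*6)/44595) = 1/(-18*((9**2 + 64) - 54)*(1/44595)) = 1/(-18*((81 + 64) - 54)*(1/44595)) = 1/(-18*(145 - 54)*(1/44595)) = 1/(-18*91*(1/44595)) = 1/(-1638*1/44595) = 1/(-182/4955) = -4955/182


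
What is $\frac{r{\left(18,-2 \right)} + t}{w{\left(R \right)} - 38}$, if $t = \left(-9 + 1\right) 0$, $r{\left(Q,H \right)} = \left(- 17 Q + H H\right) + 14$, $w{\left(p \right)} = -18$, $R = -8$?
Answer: $\frac{36}{7} \approx 5.1429$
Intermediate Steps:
$r{\left(Q,H \right)} = 14 + H^{2} - 17 Q$ ($r{\left(Q,H \right)} = \left(- 17 Q + H^{2}\right) + 14 = \left(H^{2} - 17 Q\right) + 14 = 14 + H^{2} - 17 Q$)
$t = 0$ ($t = \left(-8\right) 0 = 0$)
$\frac{r{\left(18,-2 \right)} + t}{w{\left(R \right)} - 38} = \frac{\left(14 + \left(-2\right)^{2} - 306\right) + 0}{-18 - 38} = \frac{\left(14 + 4 - 306\right) + 0}{-56} = \left(-288 + 0\right) \left(- \frac{1}{56}\right) = \left(-288\right) \left(- \frac{1}{56}\right) = \frac{36}{7}$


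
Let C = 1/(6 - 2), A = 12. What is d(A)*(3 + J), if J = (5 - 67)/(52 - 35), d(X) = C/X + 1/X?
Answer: -55/816 ≈ -0.067402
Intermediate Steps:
C = 1/4 ≈ 0.25000
d(X) = 5/(4*X) (d(X) = 1/(4*X) + 1/X = 5/(4*X))
J = -62/17 ≈ -3.6471
d(A)*(3 + J) = ((5/4)/12)*(3 - 62/17) = ((5/4)*(1/12))*(-11/17) = (5/48)*(-11/17) = -55/816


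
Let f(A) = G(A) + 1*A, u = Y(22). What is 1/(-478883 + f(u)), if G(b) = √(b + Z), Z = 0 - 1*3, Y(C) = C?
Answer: -478861/229307857302 - √19/229307857302 ≈ -2.0883e-6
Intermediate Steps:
u = 22
Z = -3 (Z = 0 - 3 = -3)
G(b) = √(-3 + b) (G(b) = √(b - 3) = √(-3 + b))
f(A) = A + √(-3 + A) (f(A) = √(-3 + A) + 1*A = √(-3 + A) + A = A + √(-3 + A))
1/(-478883 + f(u)) = 1/(-478883 + (22 + √(-3 + 22))) = 1/(-478883 + (22 + √19)) = 1/(-478861 + √19)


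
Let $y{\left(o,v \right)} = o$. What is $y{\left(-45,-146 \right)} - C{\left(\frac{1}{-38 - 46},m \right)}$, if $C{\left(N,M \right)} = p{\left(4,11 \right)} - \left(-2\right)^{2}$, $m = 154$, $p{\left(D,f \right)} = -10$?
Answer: $-31$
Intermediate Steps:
$C{\left(N,M \right)} = -14$ ($C{\left(N,M \right)} = -10 - \left(-2\right)^{2} = -10 - 4 = -14$)
$y{\left(-45,-146 \right)} - C{\left(\frac{1}{-38 - 46},m \right)} = -45 - -14 = -45 + 14 = -31$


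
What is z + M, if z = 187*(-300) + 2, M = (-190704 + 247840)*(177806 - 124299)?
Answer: 3057119854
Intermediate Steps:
M = 3057175952 (M = 57136*53507 = 3057175952)
z = -56098 (z = -56100 + 2 = -56098)
z + M = -56098 + 3057175952 = 3057119854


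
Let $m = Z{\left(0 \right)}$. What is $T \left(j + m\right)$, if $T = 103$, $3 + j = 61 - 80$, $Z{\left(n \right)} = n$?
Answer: $-2266$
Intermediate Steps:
$m = 0$
$j = -22$ ($j = -3 + \left(61 - 80\right) = -3 - 19 = -22$)
$T \left(j + m\right) = 103 \left(-22 + 0\right) = 103 \left(-22\right) = -2266$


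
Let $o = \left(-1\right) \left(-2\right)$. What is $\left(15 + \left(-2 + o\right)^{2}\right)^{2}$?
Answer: $225$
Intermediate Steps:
$o = 2$
$\left(15 + \left(-2 + o\right)^{2}\right)^{2} = \left(15 + \left(-2 + 2\right)^{2}\right)^{2} = \left(15 + 0^{2}\right)^{2} = \left(15 + 0\right)^{2} = 15^{2} = 225$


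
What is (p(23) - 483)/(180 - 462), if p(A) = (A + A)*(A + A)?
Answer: -1633/282 ≈ -5.7908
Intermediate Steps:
p(A) = 4*A² (p(A) = (2*A)*(2*A) = 4*A²)
(p(23) - 483)/(180 - 462) = (4*23² - 483)/(180 - 462) = (4*529 - 483)/(-282) = (2116 - 483)*(-1/282) = 1633*(-1/282) = -1633/282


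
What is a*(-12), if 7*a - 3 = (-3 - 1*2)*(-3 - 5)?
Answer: -516/7 ≈ -73.714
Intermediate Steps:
a = 43/7 (a = 3/7 + ((-3 - 1*2)*(-3 - 5))/7 = 3/7 + ((-3 - 2)*(-8))/7 = 3/7 + (-5*(-8))/7 = 3/7 + (⅐)*40 = 3/7 + 40/7 = 43/7 ≈ 6.1429)
a*(-12) = (43/7)*(-12) = -516/7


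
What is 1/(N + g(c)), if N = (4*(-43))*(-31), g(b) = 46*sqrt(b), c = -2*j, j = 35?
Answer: 1333/7144586 - 23*I*sqrt(70)/14289172 ≈ 0.00018657 - 1.3467e-5*I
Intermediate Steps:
c = -70 (c = -2*35 = -70)
N = 5332 (N = -172*(-31) = 5332)
1/(N + g(c)) = 1/(5332 + 46*sqrt(-70)) = 1/(5332 + 46*(I*sqrt(70))) = 1/(5332 + 46*I*sqrt(70))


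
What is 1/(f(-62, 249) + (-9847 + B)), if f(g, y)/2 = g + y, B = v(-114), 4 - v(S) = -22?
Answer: -1/9447 ≈ -0.00010585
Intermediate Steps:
v(S) = 26 (v(S) = 4 - 1*(-22) = 4 + 22 = 26)
B = 26
f(g, y) = 2*g + 2*y (f(g, y) = 2*(g + y) = 2*g + 2*y)
1/(f(-62, 249) + (-9847 + B)) = 1/((2*(-62) + 2*249) + (-9847 + 26)) = 1/((-124 + 498) - 9821) = 1/(374 - 9821) = 1/(-9447) = -1/9447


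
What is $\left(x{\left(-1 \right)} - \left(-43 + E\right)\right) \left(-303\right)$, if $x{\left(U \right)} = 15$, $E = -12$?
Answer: $-21210$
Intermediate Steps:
$\left(x{\left(-1 \right)} - \left(-43 + E\right)\right) \left(-303\right) = \left(15 + \left(43 - -12\right)\right) \left(-303\right) = \left(15 + \left(43 + 12\right)\right) \left(-303\right) = \left(15 + 55\right) \left(-303\right) = 70 \left(-303\right) = -21210$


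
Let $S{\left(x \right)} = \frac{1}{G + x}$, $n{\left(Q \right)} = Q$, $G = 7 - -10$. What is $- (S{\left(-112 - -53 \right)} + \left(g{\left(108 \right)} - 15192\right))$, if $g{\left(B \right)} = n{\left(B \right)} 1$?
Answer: $\frac{633529}{42} \approx 15084.0$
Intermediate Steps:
$G = 17$ ($G = 7 + 10 = 17$)
$g{\left(B \right)} = B$ ($g{\left(B \right)} = B 1 = B$)
$S{\left(x \right)} = \frac{1}{17 + x}$
$- (S{\left(-112 - -53 \right)} + \left(g{\left(108 \right)} - 15192\right)) = - (\frac{1}{17 - 59} + \left(108 - 15192\right)) = - (\frac{1}{17 + \left(-112 + 53\right)} - 15084) = - (\frac{1}{17 - 59} - 15084) = - (\frac{1}{-42} - 15084) = - (- \frac{1}{42} - 15084) = \left(-1\right) \left(- \frac{633529}{42}\right) = \frac{633529}{42}$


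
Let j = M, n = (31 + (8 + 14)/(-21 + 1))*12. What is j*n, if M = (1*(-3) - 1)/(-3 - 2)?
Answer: 7176/25 ≈ 287.04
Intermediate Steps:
M = ⅘ (M = (-3 - 1)/(-5) = -4*(-⅕) = ⅘ ≈ 0.80000)
n = 1794/5 (n = (31 + 22/(-20))*12 = (31 + 22*(-1/20))*12 = (31 - 11/10)*12 = (299/10)*12 = 1794/5 ≈ 358.80)
j = ⅘ ≈ 0.80000
j*n = (⅘)*(1794/5) = 7176/25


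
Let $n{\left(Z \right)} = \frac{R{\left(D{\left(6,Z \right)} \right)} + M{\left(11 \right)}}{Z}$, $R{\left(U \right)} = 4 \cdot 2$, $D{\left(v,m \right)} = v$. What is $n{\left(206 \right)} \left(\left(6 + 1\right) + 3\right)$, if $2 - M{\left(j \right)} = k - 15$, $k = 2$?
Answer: $\frac{115}{103} \approx 1.1165$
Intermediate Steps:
$R{\left(U \right)} = 8$
$M{\left(j \right)} = 15$ ($M{\left(j \right)} = 2 - \left(2 - 15\right) = 2 - -13 = 2 + 13 = 15$)
$n{\left(Z \right)} = \frac{23}{Z}$ ($n{\left(Z \right)} = \frac{8 + 15}{Z} = \frac{23}{Z}$)
$n{\left(206 \right)} \left(\left(6 + 1\right) + 3\right) = \frac{23}{206} \left(\left(6 + 1\right) + 3\right) = 23 \cdot \frac{1}{206} \left(7 + 3\right) = \frac{23}{206} \cdot 10 = \frac{115}{103}$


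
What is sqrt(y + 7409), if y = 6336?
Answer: sqrt(13745) ≈ 117.24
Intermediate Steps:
sqrt(y + 7409) = sqrt(6336 + 7409) = sqrt(13745)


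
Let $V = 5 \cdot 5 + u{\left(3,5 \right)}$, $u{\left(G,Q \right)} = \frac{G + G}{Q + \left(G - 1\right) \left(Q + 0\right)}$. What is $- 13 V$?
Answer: $- \frac{1651}{5} \approx -330.2$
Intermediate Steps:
$u{\left(G,Q \right)} = \frac{2 G}{Q + Q \left(-1 + G\right)}$ ($u{\left(G,Q \right)} = \frac{2 G}{Q + \left(-1 + G\right) Q} = \frac{2 G}{Q + Q \left(-1 + G\right)}$)
$V = \frac{127}{5}$ ($V = 5 \cdot 5 + \frac{2}{5} = 25 + 2 \cdot \frac{1}{5} = 25 + \frac{2}{5} = \frac{127}{5} \approx 25.4$)
$- 13 V = \left(-13\right) \frac{127}{5} = - \frac{1651}{5}$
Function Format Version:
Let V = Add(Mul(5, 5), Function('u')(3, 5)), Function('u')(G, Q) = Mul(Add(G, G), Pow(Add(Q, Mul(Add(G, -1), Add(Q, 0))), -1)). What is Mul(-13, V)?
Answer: Rational(-1651, 5) ≈ -330.20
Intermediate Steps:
Function('u')(G, Q) = Mul(2, G, Pow(Add(Q, Mul(Q, Add(-1, G))), -1)) (Function('u')(G, Q) = Mul(Mul(2, G), Pow(Add(Q, Mul(Add(-1, G), Q)), -1)) = Mul(Mul(2, G), Pow(Add(Q, Mul(Q, Add(-1, G))), -1)) = Mul(2, G, Pow(Add(Q, Mul(Q, Add(-1, G))), -1)))
V = Rational(127, 5) (V = Add(Mul(5, 5), Mul(2, Pow(5, -1))) = Add(25, Mul(2, Rational(1, 5))) = Add(25, Rational(2, 5)) = Rational(127, 5) ≈ 25.400)
Mul(-13, V) = Mul(-13, Rational(127, 5)) = Rational(-1651, 5)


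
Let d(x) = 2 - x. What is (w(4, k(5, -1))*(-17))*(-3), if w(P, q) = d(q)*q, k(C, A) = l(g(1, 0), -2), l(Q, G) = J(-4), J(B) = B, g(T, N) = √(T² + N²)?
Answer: -1224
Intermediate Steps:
g(T, N) = √(N² + T²)
l(Q, G) = -4
k(C, A) = -4
w(P, q) = q*(2 - q) (w(P, q) = (2 - q)*q = q*(2 - q))
(w(4, k(5, -1))*(-17))*(-3) = (-4*(2 - 1*(-4))*(-17))*(-3) = (-4*(2 + 4)*(-17))*(-3) = (-4*6*(-17))*(-3) = -24*(-17)*(-3) = 408*(-3) = -1224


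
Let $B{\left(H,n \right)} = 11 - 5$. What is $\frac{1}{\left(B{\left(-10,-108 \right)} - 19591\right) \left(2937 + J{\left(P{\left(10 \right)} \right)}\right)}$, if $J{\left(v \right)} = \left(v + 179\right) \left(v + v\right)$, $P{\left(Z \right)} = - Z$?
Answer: $\frac{1}{8676155} \approx 1.1526 \cdot 10^{-7}$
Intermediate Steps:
$B{\left(H,n \right)} = 6$ ($B{\left(H,n \right)} = 11 - 5 = 6$)
$J{\left(v \right)} = 2 v \left(179 + v\right)$ ($J{\left(v \right)} = \left(179 + v\right) 2 v = 2 v \left(179 + v\right)$)
$\frac{1}{\left(B{\left(-10,-108 \right)} - 19591\right) \left(2937 + J{\left(P{\left(10 \right)} \right)}\right)} = \frac{1}{\left(6 - 19591\right) \left(2937 + 2 \left(\left(-1\right) 10\right) \left(179 - 10\right)\right)} = \frac{1}{\left(-19585\right) \left(2937 + 2 \left(-10\right) \left(179 - 10\right)\right)} = \frac{1}{\left(-19585\right) \left(2937 + 2 \left(-10\right) 169\right)} = \frac{1}{\left(-19585\right) \left(2937 - 3380\right)} = \frac{1}{\left(-19585\right) \left(-443\right)} = \frac{1}{8676155}$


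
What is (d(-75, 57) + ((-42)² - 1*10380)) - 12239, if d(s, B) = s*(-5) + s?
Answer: -20555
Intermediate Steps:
d(s, B) = -4*s (d(s, B) = -5*s + s = -4*s)
(d(-75, 57) + ((-42)² - 1*10380)) - 12239 = (-4*(-75) + ((-42)² - 1*10380)) - 12239 = (300 + (1764 - 10380)) - 12239 = (300 - 8616) - 12239 = -8316 - 12239 = -20555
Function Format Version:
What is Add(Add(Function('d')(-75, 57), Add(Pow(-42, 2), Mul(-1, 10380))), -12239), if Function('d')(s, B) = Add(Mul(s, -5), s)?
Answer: -20555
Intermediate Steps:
Function('d')(s, B) = Mul(-4, s) (Function('d')(s, B) = Add(Mul(-5, s), s) = Mul(-4, s))
Add(Add(Function('d')(-75, 57), Add(Pow(-42, 2), Mul(-1, 10380))), -12239) = Add(Add(Mul(-4, -75), Add(Pow(-42, 2), Mul(-1, 10380))), -12239) = Add(Add(300, Add(1764, -10380)), -12239) = Add(Add(300, -8616), -12239) = Add(-8316, -12239) = -20555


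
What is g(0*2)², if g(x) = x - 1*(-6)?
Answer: 36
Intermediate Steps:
g(x) = 6 + x (g(x) = x + 6 = 6 + x)
g(0*2)² = (6 + 0*2)² = (6 + 0)² = 6² = 36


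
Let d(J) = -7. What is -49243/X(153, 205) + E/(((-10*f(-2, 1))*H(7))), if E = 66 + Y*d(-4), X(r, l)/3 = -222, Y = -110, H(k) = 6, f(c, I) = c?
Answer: 134707/1665 ≈ 80.905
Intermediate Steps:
X(r, l) = -666 (X(r, l) = 3*(-222) = -666)
E = 836 (E = 66 - 110*(-7) = 66 + 770 = 836)
-49243/X(153, 205) + E/(((-10*f(-2, 1))*H(7))) = -49243/(-666) + 836/((-10*(-2)*6)) = -49243*(-1/666) + 836/((20*6)) = 49243/666 + 836/120 = 49243/666 + 836*(1/120) = 49243/666 + 209/30 = 134707/1665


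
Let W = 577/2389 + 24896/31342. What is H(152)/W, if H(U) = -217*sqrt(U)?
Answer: -16248100246*sqrt(38)/38780439 ≈ -2582.7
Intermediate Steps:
W = 38780439/37438019 (W = 577*(1/2389) + 24896*(1/31342) = 577/2389 + 12448/15671 = 38780439/37438019 ≈ 1.0359)
H(152)/W = (-434*sqrt(38))/(38780439/37438019) = -434*sqrt(38)*(37438019/38780439) = -16248100246*sqrt(38)/38780439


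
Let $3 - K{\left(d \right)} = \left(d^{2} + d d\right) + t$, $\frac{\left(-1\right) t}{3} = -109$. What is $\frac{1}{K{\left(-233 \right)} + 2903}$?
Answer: $- \frac{1}{105999} \approx -9.4341 \cdot 10^{-6}$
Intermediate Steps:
$t = 327$ ($t = \left(-3\right) \left(-109\right) = 327$)
$K{\left(d \right)} = -324 - 2 d^{2}$ ($K{\left(d \right)} = 3 - \left(\left(d^{2} + d d\right) + 327\right) = 3 - \left(\left(d^{2} + d^{2}\right) + 327\right) = 3 - \left(2 d^{2} + 327\right) = 3 - \left(327 + 2 d^{2}\right) = -324 - 2 d^{2}$)
$\frac{1}{K{\left(-233 \right)} + 2903} = \frac{1}{\left(-324 - 2 \left(-233\right)^{2}\right) + 2903} = \frac{1}{\left(-324 - 108578\right) + 2903} = \frac{1}{-108902 + 2903} = \frac{1}{-105999} = - \frac{1}{105999}$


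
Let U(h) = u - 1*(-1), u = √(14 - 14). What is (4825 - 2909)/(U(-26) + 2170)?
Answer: 1916/2171 ≈ 0.88254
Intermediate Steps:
u = 0 (u = √0 = 0)
U(h) = 1 (U(h) = 0 - 1*(-1) = 0 + 1 = 1)
(4825 - 2909)/(U(-26) + 2170) = (4825 - 2909)/(1 + 2170) = 1916/2171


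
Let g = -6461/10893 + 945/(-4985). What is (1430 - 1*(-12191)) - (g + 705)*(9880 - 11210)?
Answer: 10319802893971/10860321 ≈ 9.5023e+5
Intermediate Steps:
g = -8500394/10860321 (g = -6461*1/10893 + 945*(-1/4985) = -6461/10893 - 189/997 = -8500394/10860321 ≈ -0.78270)
(1430 - 1*(-12191)) - (g + 705)*(9880 - 11210) = (1430 - 1*(-12191)) - (-8500394/10860321 + 705)*(9880 - 11210) = (1430 + 12191) - 7648025911*(-1330)/10860321 = 13621 - 1*(-10171874461630/10860321) = 13621 + 10171874461630/10860321 = 10319802893971/10860321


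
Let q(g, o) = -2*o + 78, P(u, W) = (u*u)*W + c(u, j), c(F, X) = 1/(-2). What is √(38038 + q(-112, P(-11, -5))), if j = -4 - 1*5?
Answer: √39327 ≈ 198.31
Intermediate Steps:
j = -9 (j = -4 - 5 = -9)
c(F, X) = -½
P(u, W) = -½ + W*u² (P(u, W) = (u*u)*W - ½ = u²*W - ½ = W*u² - ½ = -½ + W*u²)
q(g, o) = 78 - 2*o
√(38038 + q(-112, P(-11, -5))) = √(38038 + (78 - 2*(-½ - 5*(-11)²))) = √(38038 + (78 - 2*(-½ - 5*121))) = √(38038 + (78 - 2*(-½ - 605))) = √(38038 + (78 - 2*(-1211/2))) = √(38038 + (78 + 1211)) = √(38038 + 1289) = √39327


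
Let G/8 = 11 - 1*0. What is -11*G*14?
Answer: -13552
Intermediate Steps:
G = 88 (G = 8*(11 - 1*0) = 8*(11 + 0) = 8*11 = 88)
-11*G*14 = -11*88*14 = -968*14 = -13552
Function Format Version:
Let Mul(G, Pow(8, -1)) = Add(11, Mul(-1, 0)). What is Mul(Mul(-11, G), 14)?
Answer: -13552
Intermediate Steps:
G = 88 (G = Mul(8, Add(11, Mul(-1, 0))) = Mul(8, Add(11, 0)) = Mul(8, 11) = 88)
Mul(Mul(-11, G), 14) = Mul(Mul(-11, 88), 14) = Mul(-968, 14) = -13552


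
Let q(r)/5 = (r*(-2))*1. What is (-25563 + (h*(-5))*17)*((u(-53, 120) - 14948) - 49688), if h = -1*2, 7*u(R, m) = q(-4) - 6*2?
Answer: 1641200376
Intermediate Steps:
q(r) = -10*r (q(r) = 5*((r*(-2))*1) = 5*(-2*r*1) = 5*(-2*r) = -10*r)
u(R, m) = 4 (u(R, m) = (-10*(-4) - 6*2)/7 = (40 - 12)/7 = (⅐)*28 = 4)
h = -2
(-25563 + (h*(-5))*17)*((u(-53, 120) - 14948) - 49688) = (-25563 - 2*(-5)*17)*((4 - 14948) - 49688) = (-25563 + 10*17)*(-14944 - 49688) = (-25563 + 170)*(-64632) = -25393*(-64632) = 1641200376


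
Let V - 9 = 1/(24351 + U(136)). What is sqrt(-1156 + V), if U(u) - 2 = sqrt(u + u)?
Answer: sqrt(-27932890 - 4588*sqrt(17))/sqrt(24353 + 4*sqrt(17)) ≈ 33.867*I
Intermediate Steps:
U(u) = 2 + sqrt(2)*sqrt(u) (U(u) = 2 + sqrt(u + u) = 2 + sqrt(2*u) = 2 + sqrt(2)*sqrt(u))
V = 9 + 1/(24353 + 4*sqrt(17)) (V = 9 + 1/(24351 + (2 + sqrt(2)*sqrt(136))) = 9 + 1/(24351 + (2 + sqrt(2)*(2*sqrt(34)))) = 9 + 1/(24351 + (2 + 4*sqrt(17))) = 9 + 1/(24353 + 4*sqrt(17)) ≈ 9.0000)
sqrt(-1156 + V) = sqrt(-1156 + (5337639386/593068337 - 4*sqrt(17)/593068337)) = sqrt(-680249358186/593068337 - 4*sqrt(17)/593068337)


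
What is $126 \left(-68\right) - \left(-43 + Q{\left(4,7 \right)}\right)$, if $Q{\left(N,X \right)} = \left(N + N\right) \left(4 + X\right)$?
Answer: $-8613$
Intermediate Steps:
$Q{\left(N,X \right)} = 2 N \left(4 + X\right)$
$126 \left(-68\right) - \left(-43 + Q{\left(4,7 \right)}\right) = 126 \left(-68\right) + \left(43 - 2 \cdot 4 \left(4 + 7\right)\right) = -8568 + \left(43 - 2 \cdot 4 \cdot 11\right) = -8568 + \left(43 - 88\right) = -8568 - 45 = -8613$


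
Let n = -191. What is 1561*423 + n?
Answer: 660112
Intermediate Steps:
1561*423 + n = 1561*423 - 191 = 660303 - 191 = 660112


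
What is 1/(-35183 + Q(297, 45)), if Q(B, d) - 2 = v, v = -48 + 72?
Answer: -1/35157 ≈ -2.8444e-5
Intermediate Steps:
v = 24
Q(B, d) = 26 (Q(B, d) = 2 + 24 = 26)
1/(-35183 + Q(297, 45)) = 1/(-35183 + 26) = 1/(-35157) = -1/35157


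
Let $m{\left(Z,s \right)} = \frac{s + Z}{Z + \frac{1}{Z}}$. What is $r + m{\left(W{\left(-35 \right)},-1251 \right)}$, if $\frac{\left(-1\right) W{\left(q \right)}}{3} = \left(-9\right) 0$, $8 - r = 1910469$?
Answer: $-1910461$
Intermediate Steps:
$r = -1910461$ ($r = 8 - 1910469 = -1910461$)
$W{\left(q \right)} = 0$ ($W{\left(q \right)} = - 3 \left(\left(-9\right) 0\right) = \left(-3\right) 0 = 0$)
$m{\left(Z,s \right)} = \frac{Z + s}{Z + \frac{1}{Z}}$
$r + m{\left(W{\left(-35 \right)},-1251 \right)} = -1910461 + \frac{0 \left(0 - 1251\right)}{1 + 0^{2}} = -1910461 + 0 \frac{1}{1 + 0} \left(-1251\right) = -1910461 + 0 \cdot 1^{-1} \left(-1251\right) = -1910461 + 0 \cdot 1 \left(-1251\right) = -1910461 + 0 = -1910461$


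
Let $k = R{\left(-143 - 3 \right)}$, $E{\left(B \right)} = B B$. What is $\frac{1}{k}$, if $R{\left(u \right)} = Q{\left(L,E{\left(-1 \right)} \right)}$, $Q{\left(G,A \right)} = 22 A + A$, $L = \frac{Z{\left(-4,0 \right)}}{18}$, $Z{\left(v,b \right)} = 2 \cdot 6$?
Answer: $\frac{1}{23} \approx 0.043478$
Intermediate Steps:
$Z{\left(v,b \right)} = 12$
$L = \frac{2}{3}$ ($L = \frac{12}{18} = 12 \cdot \frac{1}{18} = \frac{2}{3} \approx 0.66667$)
$E{\left(B \right)} = B^{2}$
$Q{\left(G,A \right)} = 23 A$
$R{\left(u \right)} = 23$ ($R{\left(u \right)} = 23 \left(-1\right)^{2} = 23 \cdot 1 = 23$)
$k = 23$
$\frac{1}{k} = \frac{1}{23}$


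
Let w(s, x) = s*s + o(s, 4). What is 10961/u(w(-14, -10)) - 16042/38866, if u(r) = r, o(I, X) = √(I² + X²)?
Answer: 10360641966/185604583 - 10961*√53/19102 ≈ 51.644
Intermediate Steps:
w(s, x) = s² + √(16 + s²) (w(s, x) = s*s + √(s² + 4²) = s² + √(s² + 16) = s² + √(16 + s²))
10961/u(w(-14, -10)) - 16042/38866 = 10961/((-14)² + √(16 + (-14)²)) - 16042/38866 = 10961/(196 + √(16 + 196)) - 16042*1/38866 = 10961/(196 + √212) - 8021/19433 = 10961/(196 + 2*√53) - 8021/19433 = -8021/19433 + 10961/(196 + 2*√53)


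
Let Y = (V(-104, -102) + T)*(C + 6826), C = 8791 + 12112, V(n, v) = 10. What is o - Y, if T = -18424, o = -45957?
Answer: 510555849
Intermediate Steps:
C = 20903
Y = -510601806 (Y = (10 - 18424)*(20903 + 6826) = -18414*27729 = -510601806)
o - Y = -45957 - 1*(-510601806) = -45957 + 510601806 = 510555849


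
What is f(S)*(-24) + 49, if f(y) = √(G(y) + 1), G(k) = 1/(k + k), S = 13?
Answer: 49 - 36*√78/13 ≈ 24.543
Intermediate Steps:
G(k) = 1/(2*k)
f(y) = √(1 + 1/(2*y)) (f(y) = √(1/(2*y) + 1) = √(1 + 1/(2*y)))
f(S)*(-24) + 49 = (√(4 + 2/13)/2)*(-24) + 49 = (√(54/13)/2)*(-24) + 49 = ((3*√78/13)/2)*(-24) + 49 = (3*√78/26)*(-24) + 49 = -36*√78/13 + 49 = 49 - 36*√78/13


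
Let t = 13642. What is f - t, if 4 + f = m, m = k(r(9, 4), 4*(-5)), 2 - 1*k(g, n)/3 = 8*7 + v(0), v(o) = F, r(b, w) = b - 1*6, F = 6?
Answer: -13826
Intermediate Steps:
r(b, w) = -6 + b (r(b, w) = b - 6 = -6 + b)
v(o) = 6
k(g, n) = -180 (k(g, n) = 6 - 3*(8*7 + 6) = 6 - 3*(56 + 6) = 6 - 3*62 = 6 - 186 = -180)
m = -180
f = -184 (f = -4 - 180 = -184)
f - t = -184 - 1*13642 = -184 - 13642 = -13826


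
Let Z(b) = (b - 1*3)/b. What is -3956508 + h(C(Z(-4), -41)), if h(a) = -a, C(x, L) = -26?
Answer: -3956482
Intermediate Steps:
Z(b) = (-3 + b)/b (Z(b) = (b - 3)/b = (-3 + b)/b)
-3956508 + h(C(Z(-4), -41)) = -3956508 - 1*(-26) = -3956508 + 26 = -3956482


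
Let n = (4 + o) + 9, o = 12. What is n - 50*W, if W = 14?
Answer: -675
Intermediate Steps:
n = 25 (n = (4 + 12) + 9 = 16 + 9 = 25)
n - 50*W = 25 - 50*14 = 25 - 700 = -675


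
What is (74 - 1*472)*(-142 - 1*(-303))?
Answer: -64078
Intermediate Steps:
(74 - 1*472)*(-142 - 1*(-303)) = (74 - 472)*(-142 + 303) = -398*161 = -64078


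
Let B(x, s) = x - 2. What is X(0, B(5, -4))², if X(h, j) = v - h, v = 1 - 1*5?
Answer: 16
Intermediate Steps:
v = -4 (v = 1 - 5 = -4)
B(x, s) = -2 + x
X(h, j) = -4 - h
X(0, B(5, -4))² = (-4 - 1*0)² = (-4 + 0)² = (-4)² = 16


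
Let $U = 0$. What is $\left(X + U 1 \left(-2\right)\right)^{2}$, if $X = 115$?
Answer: $13225$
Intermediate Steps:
$\left(X + U 1 \left(-2\right)\right)^{2} = \left(115 + 0 \cdot 1 \left(-2\right)\right)^{2} = \left(115 + 0 \left(-2\right)\right)^{2} = \left(115 + 0\right)^{2} = 115^{2} = 13225$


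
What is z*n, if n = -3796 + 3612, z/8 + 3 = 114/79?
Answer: 181056/79 ≈ 2291.8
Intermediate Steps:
z = -984/79 (z = -24 + 8*(114/79) = -24 + 912/79 = -984/79 ≈ -12.456)
n = -184
z*n = -984/79*(-184) = 181056/79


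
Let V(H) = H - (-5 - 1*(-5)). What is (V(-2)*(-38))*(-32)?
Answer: -2432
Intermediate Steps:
V(H) = H (V(H) = H - (-5 + 5) = H - 1*0 = H + 0 = H)
(V(-2)*(-38))*(-32) = -2*(-38)*(-32) = 76*(-32) = -2432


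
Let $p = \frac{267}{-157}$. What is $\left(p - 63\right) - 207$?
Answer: $- \frac{42657}{157} \approx -271.7$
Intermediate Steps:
$p = - \frac{267}{157}$ ($p = 267 \left(- \frac{1}{157}\right) = - \frac{267}{157} \approx -1.7006$)
$\left(p - 63\right) - 207 = \left(- \frac{267}{157} - 63\right) - 207 = - \frac{10158}{157} - 207 = - \frac{42657}{157}$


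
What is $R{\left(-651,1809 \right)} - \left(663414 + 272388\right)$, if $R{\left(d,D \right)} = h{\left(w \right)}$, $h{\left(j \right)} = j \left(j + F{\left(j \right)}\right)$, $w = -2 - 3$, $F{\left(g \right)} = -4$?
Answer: $-935757$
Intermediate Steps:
$w = -5$
$h{\left(j \right)} = j \left(-4 + j\right)$ ($h{\left(j \right)} = j \left(j - 4\right) = j \left(-4 + j\right)$)
$R{\left(d,D \right)} = 45$ ($R{\left(d,D \right)} = - 5 \left(-4 - 5\right) = \left(-5\right) \left(-9\right) = 45$)
$R{\left(-651,1809 \right)} - \left(663414 + 272388\right) = 45 - \left(663414 + 272388\right) = 45 - 935802 = -935757$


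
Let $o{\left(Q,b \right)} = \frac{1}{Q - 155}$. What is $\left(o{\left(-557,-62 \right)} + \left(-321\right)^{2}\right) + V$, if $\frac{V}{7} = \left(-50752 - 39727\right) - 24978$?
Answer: $- \frac{502072497}{712} \approx -7.0516 \cdot 10^{5}$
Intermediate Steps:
$o{\left(Q,b \right)} = \frac{1}{-155 + Q}$
$V = -808199$ ($V = 7 \left(\left(-50752 - 39727\right) - 24978\right) = 7 \left(-90479 - 24978\right) = 7 \left(-115457\right) = -808199$)
$\left(o{\left(-557,-62 \right)} + \left(-321\right)^{2}\right) + V = \left(\frac{1}{-155 - 557} + \left(-321\right)^{2}\right) - 808199 = \left(\frac{1}{-712} + 103041\right) - 808199 = \left(- \frac{1}{712} + 103041\right) - 808199 = \frac{73365191}{712} - 808199 = - \frac{502072497}{712}$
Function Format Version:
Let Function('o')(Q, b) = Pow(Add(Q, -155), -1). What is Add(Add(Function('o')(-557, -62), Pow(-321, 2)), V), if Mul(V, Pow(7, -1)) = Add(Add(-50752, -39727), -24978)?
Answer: Rational(-502072497, 712) ≈ -7.0516e+5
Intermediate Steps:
Function('o')(Q, b) = Pow(Add(-155, Q), -1)
V = -808199 (V = Mul(7, Add(Add(-50752, -39727), -24978)) = Mul(7, Add(-90479, -24978)) = Mul(7, -115457) = -808199)
Add(Add(Function('o')(-557, -62), Pow(-321, 2)), V) = Add(Add(Pow(Add(-155, -557), -1), Pow(-321, 2)), -808199) = Add(Add(Pow(-712, -1), 103041), -808199) = Add(Add(Rational(-1, 712), 103041), -808199) = Add(Rational(73365191, 712), -808199) = Rational(-502072497, 712)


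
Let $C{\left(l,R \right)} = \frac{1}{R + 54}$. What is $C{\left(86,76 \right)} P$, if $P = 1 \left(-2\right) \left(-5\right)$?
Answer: $\frac{1}{13} \approx 0.076923$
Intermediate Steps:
$P = 10$ ($P = \left(-2\right) \left(-5\right) = 10$)
$C{\left(l,R \right)} = \frac{1}{54 + R}$
$C{\left(86,76 \right)} P = \frac{1}{54 + 76} \cdot 10 = \frac{1}{130} \cdot 10 = \frac{1}{13}$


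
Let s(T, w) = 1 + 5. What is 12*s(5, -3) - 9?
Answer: 63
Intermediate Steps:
s(T, w) = 6
12*s(5, -3) - 9 = 12*6 - 9 = 72 - 9 = 63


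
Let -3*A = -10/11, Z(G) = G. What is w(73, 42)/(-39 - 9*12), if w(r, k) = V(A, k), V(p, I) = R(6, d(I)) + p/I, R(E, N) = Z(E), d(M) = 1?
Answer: -4163/101871 ≈ -0.040865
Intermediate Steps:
A = 10/33 (A = -(-10)/(3*11) = -⅓*(-10/11) = 10/33 ≈ 0.30303)
R(E, N) = E
V(p, I) = 6 + p/I
w(r, k) = 6 + 10/(33*k)
w(73, 42)/(-39 - 9*12) = (6 + (10/33)/42)/(-39 - 9*12) = (6 + (10/33)*(1/42))/(-39 - 108) = (6 + 5/693)/(-147) = (4163/693)*(-1/147) = -4163/101871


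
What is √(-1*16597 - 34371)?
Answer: 2*I*√12742 ≈ 225.76*I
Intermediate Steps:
√(-1*16597 - 34371) = √(-16597 - 34371) = √(-50968) = 2*I*√12742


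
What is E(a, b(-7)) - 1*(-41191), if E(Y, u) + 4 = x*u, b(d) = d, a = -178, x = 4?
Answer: 41159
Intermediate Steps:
E(Y, u) = -4 + 4*u
E(a, b(-7)) - 1*(-41191) = (-4 + 4*(-7)) - 1*(-41191) = (-4 - 28) + 41191 = -32 + 41191 = 41159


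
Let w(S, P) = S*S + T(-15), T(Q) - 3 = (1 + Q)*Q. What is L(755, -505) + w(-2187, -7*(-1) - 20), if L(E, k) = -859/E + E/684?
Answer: 2470130830909/516420 ≈ 4.7832e+6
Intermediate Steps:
T(Q) = 3 + Q*(1 + Q) (T(Q) = 3 + (1 + Q)*Q = 3 + Q*(1 + Q))
L(E, k) = -859/E + E/684 (L(E, k) = -859/E + E*(1/684) = -859/E + E/684)
w(S, P) = 213 + S**2 (w(S, P) = S*S + (3 - 15 + (-15)**2) = S**2 + (3 - 15 + 225) = S**2 + 213 = 213 + S**2)
L(755, -505) + w(-2187, -7*(-1) - 20) = (-859/755 + (1/684)*755) + (213 + (-2187)**2) = (-859*1/755 + 755/684) + (213 + 4782969) = (-859/755 + 755/684) + 4783182 = -17531/516420 + 4783182 = 2470130830909/516420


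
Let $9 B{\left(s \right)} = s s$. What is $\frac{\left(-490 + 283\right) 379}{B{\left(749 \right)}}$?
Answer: $- \frac{706077}{561001} \approx -1.2586$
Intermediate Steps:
$B{\left(s \right)} = \frac{s^{2}}{9}$ ($B{\left(s \right)} = \frac{s s}{9} = \frac{s^{2}}{9}$)
$\frac{\left(-490 + 283\right) 379}{B{\left(749 \right)}} = \frac{\left(-490 + 283\right) 379}{\frac{1}{9} \cdot 749^{2}} = \frac{\left(-207\right) 379}{\frac{1}{9} \cdot 561001} = - \frac{78453}{\frac{561001}{9}} = \left(-78453\right) \frac{9}{561001} = - \frac{706077}{561001}$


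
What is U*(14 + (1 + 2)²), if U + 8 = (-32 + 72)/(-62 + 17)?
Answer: -1840/9 ≈ -204.44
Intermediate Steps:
U = -80/9 (U = -8 + (-32 + 72)/(-62 + 17) = -8 + 40/(-45) = -8 + 40*(-1/45) = -8 - 8/9 = -80/9 ≈ -8.8889)
U*(14 + (1 + 2)²) = -80*(14 + (1 + 2)²)/9 = -80*(14 + 3²)/9 = -80*(14 + 9)/9 = -80/9*23 = -1840/9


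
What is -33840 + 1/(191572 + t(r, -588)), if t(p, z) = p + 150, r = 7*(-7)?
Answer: -6486214319/191673 ≈ -33840.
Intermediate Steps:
r = -49
t(p, z) = 150 + p
-33840 + 1/(191572 + t(r, -588)) = -33840 + 1/(191572 + (150 - 49)) = -33840 + 1/(191572 + 101) = -33840 + 1/191673 = -6486214319/191673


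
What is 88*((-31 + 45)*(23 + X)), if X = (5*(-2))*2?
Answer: 3696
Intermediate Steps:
X = -20 (X = -10*2 = -20)
88*((-31 + 45)*(23 + X)) = 88*((-31 + 45)*(23 - 20)) = 88*(14*3) = 88*42 = 3696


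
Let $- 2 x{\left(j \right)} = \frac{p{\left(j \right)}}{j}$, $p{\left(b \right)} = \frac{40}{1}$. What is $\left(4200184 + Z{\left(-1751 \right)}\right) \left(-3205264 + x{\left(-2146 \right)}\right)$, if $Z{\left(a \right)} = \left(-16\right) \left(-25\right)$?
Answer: $- \frac{14446851221385008}{1073} \approx -1.3464 \cdot 10^{13}$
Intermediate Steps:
$Z{\left(a \right)} = 400$
$p{\left(b \right)} = 40$ ($p{\left(b \right)} = 40 \cdot 1 = 40$)
$x{\left(j \right)} = - \frac{20}{j}$ ($x{\left(j \right)} = - \frac{40 \frac{1}{j}}{2} = - \frac{20}{j}$)
$\left(4200184 + Z{\left(-1751 \right)}\right) \left(-3205264 + x{\left(-2146 \right)}\right) = \left(4200184 + 400\right) \left(-3205264 - \frac{20}{-2146}\right) = 4200584 \left(-3205264 - - \frac{10}{1073}\right) = 4200584 \left(-3205264 + \frac{10}{1073}\right) = 4200584 \left(- \frac{3439248262}{1073}\right) = - \frac{14446851221385008}{1073}$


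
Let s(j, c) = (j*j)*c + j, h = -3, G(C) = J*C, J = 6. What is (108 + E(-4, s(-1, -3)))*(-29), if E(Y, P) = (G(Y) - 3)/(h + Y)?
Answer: -22707/7 ≈ -3243.9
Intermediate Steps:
G(C) = 6*C
s(j, c) = j + c*j² (s(j, c) = j²*c + j = c*j² + j = j + c*j²)
E(Y, P) = (-3 + 6*Y)/(-3 + Y) (E(Y, P) = (6*Y - 3)/(-3 + Y) = (-3 + 6*Y)/(-3 + Y))
(108 + E(-4, s(-1, -3)))*(-29) = (108 + 3*(-1 + 2*(-4))/(-3 - 4))*(-29) = (108 + 3*(-1 - 8)/(-7))*(-29) = (108 + 3*(-⅐)*(-9))*(-29) = (108 + 27/7)*(-29) = (783/7)*(-29) = -22707/7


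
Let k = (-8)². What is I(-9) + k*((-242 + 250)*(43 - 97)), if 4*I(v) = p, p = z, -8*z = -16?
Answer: -55295/2 ≈ -27648.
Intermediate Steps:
z = 2 (z = -⅛*(-16) = 2)
k = 64
p = 2
I(v) = ½ (I(v) = (¼)*2 = ½)
I(-9) + k*((-242 + 250)*(43 - 97)) = ½ + 64*((-242 + 250)*(43 - 97)) = ½ + 64*(8*(-54)) = ½ + 64*(-432) = ½ - 27648 = -55295/2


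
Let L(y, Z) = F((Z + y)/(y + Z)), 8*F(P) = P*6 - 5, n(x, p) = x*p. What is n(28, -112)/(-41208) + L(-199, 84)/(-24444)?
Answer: 25550411/335762784 ≈ 0.076097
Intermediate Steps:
n(x, p) = p*x
F(P) = -5/8 + 3*P/4 (F(P) = (P*6 - 5)/8 = (6*P - 5)/8 = (-5 + 6*P)/8 = -5/8 + 3*P/4)
L(y, Z) = 1/8 (L(y, Z) = -5/8 + 3*((Z + y)/(y + Z))/4 = -5/8 + 3*((Z + y)/(Z + y))/4 = -5/8 + (3/4)*1 = -5/8 + 3/4 = 1/8)
n(28, -112)/(-41208) + L(-199, 84)/(-24444) = -112*28/(-41208) + (1/8)/(-24444) = -3136*(-1/41208) + (1/8)*(-1/24444) = 392/5151 - 1/195552 = 25550411/335762784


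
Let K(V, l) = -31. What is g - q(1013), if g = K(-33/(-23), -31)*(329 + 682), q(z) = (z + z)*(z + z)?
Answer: -4136017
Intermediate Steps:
q(z) = 4*z**2 (q(z) = (2*z)*(2*z) = 4*z**2)
g = -31341 (g = -31*(329 + 682) = -31*1011 = -31341)
g - q(1013) = -31341 - 4*1013**2 = -31341 - 4*1026169 = -31341 - 1*4104676 = -31341 - 4104676 = -4136017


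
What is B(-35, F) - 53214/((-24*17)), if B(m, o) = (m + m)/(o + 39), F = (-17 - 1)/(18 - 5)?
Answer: 4275061/33252 ≈ 128.57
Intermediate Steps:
F = -18/13 ≈ -1.3846
B(m, o) = 2*m/(39 + o) (B(m, o) = (2*m)/(39 + o) = 2*m/(39 + o))
B(-35, F) - 53214/((-24*17)) = 2*(-35)/(39 - 18/13) - 53214/((-24*17)) = 2*(-35)/(489/13) - 53214/(-408) = 2*(-35)*(13/489) - 53214*(-1)/408 = -910/489 - 1267*(-7/68) = -910/489 + 8869/68 = 4275061/33252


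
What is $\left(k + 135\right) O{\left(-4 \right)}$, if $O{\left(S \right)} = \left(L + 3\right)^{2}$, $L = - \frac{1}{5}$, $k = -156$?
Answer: $- \frac{4116}{25} \approx -164.64$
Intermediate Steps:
$L = - \frac{1}{5}$ ($L = \left(-1\right) \frac{1}{5} = - \frac{1}{5} \approx -0.2$)
$O{\left(S \right)} = \frac{196}{25}$ ($O{\left(S \right)} = \left(- \frac{1}{5} + 3\right)^{2} = \left(\frac{14}{5}\right)^{2} = \frac{196}{25}$)
$\left(k + 135\right) O{\left(-4 \right)} = \left(-156 + 135\right) \frac{196}{25} = \left(-21\right) \frac{196}{25} = - \frac{4116}{25}$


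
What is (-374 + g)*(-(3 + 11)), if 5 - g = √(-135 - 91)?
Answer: 5166 + 14*I*√226 ≈ 5166.0 + 210.47*I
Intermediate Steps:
g = 5 - I*√226 (g = 5 - √(-135 - 91) = 5 - √(-226) = 5 - I*√226 ≈ 5.0 - 15.033*I)
(-374 + g)*(-(3 + 11)) = (-374 + (5 - I*√226))*(-(3 + 11)) = (-369 - I*√226)*(-1*14) = (-369 - I*√226)*(-14) = 5166 + 14*I*√226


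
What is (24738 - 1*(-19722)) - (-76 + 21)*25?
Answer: 45835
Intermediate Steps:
(24738 - 1*(-19722)) - (-76 + 21)*25 = (24738 + 19722) - (-55)*25 = 44460 - 1*(-1375) = 44460 + 1375 = 45835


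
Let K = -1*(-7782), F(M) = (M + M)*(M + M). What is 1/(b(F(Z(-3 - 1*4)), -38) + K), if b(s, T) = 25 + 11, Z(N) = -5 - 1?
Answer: 1/7818 ≈ 0.00012791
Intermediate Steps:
Z(N) = -6
F(M) = 4*M² (F(M) = (2*M)*(2*M) = 4*M²)
b(s, T) = 36
K = 7782
1/(b(F(Z(-3 - 1*4)), -38) + K) = 1/(36 + 7782) = 1/7818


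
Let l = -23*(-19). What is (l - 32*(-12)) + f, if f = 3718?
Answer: 4539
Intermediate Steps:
l = 437
(l - 32*(-12)) + f = (437 - 32*(-12)) + 3718 = (437 - 1*(-384)) + 3718 = (437 + 384) + 3718 = 821 + 3718 = 4539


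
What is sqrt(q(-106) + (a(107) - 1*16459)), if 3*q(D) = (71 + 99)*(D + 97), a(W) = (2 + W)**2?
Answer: 4*I*sqrt(318) ≈ 71.33*I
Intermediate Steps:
q(D) = 16490/3 + 170*D/3 (q(D) = ((71 + 99)*(D + 97))/3 = (170*(97 + D))/3 = (16490 + 170*D)/3 = 16490/3 + 170*D/3)
sqrt(q(-106) + (a(107) - 1*16459)) = sqrt((16490/3 + (170/3)*(-106)) + ((2 + 107)**2 - 1*16459)) = sqrt((16490/3 - 18020/3) + (109**2 - 16459)) = sqrt(-510 + (11881 - 16459)) = sqrt(-510 - 4578) = sqrt(-5088) = 4*I*sqrt(318)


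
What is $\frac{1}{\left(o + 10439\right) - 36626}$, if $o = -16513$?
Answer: $- \frac{1}{42700} \approx -2.3419 \cdot 10^{-5}$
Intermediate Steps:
$\frac{1}{\left(o + 10439\right) - 36626} = \frac{1}{\left(-16513 + 10439\right) - 36626} = \frac{1}{-6074 - 36626} = \frac{1}{-42700} = - \frac{1}{42700}$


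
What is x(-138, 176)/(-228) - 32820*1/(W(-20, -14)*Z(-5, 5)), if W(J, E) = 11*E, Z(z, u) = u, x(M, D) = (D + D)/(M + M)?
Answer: 12909800/302841 ≈ 42.629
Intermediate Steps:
x(M, D) = D/M (x(M, D) = (2*D)/((2*M)) = (2*D)*(1/(2*M)) = D/M)
x(-138, 176)/(-228) - 32820*1/(W(-20, -14)*Z(-5, 5)) = (176/(-138))/(-228) - 32820/((11*(-14))*5) = (176*(-1/138))*(-1/228) - 32820/((-154*5)) = -88/69*(-1/228) - 32820/(-770) = 22/3933 - 32820*(-1/770) = 22/3933 + 3282/77 = 12909800/302841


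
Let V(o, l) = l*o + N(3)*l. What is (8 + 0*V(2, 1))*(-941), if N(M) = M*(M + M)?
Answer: -7528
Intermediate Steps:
N(M) = 2*M² (N(M) = M*(2*M) = 2*M²)
V(o, l) = 18*l + l*o (V(o, l) = l*o + (2*3²)*l = l*o + (2*9)*l = l*o + 18*l = 18*l + l*o)
(8 + 0*V(2, 1))*(-941) = (8 + 0*(1*(18 + 2)))*(-941) = (8 + 0*(1*20))*(-941) = (8 + 0*20)*(-941) = (8 + 0)*(-941) = 8*(-941) = -7528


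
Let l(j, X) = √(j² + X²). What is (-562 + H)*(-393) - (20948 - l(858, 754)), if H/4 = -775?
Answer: 1418218 + 26*√1930 ≈ 1.4194e+6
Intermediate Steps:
H = -3100 (H = 4*(-775) = -3100)
l(j, X) = √(X² + j²)
(-562 + H)*(-393) - (20948 - l(858, 754)) = (-562 - 3100)*(-393) - (20948 - √(754² + 858²)) = -3662*(-393) - (20948 - √(568516 + 736164)) = 1439166 - (20948 - √1304680) = 1439166 - (20948 - 26*√1930) = 1439166 + (-20948 + 26*√1930) = 1418218 + 26*√1930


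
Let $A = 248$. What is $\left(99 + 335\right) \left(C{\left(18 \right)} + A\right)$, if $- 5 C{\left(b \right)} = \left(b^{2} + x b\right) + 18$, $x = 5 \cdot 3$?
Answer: $\frac{272552}{5} \approx 54510.0$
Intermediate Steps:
$x = 15$
$C{\left(b \right)} = - \frac{18}{5} - 3 b - \frac{b^{2}}{5}$ ($C{\left(b \right)} = - \frac{\left(b^{2} + 15 b\right) + 18}{5} = - \frac{18 + b^{2} + 15 b}{5} = - \frac{18}{5} - 3 b - \frac{b^{2}}{5}$)
$\left(99 + 335\right) \left(C{\left(18 \right)} + A\right) = \left(99 + 335\right) \left(\left(- \frac{18}{5} - 54 - \frac{18^{2}}{5}\right) + 248\right) = 434 \left(\left(- \frac{18}{5} - 54 - \frac{324}{5}\right) + 248\right) = 434 \left(- \frac{612}{5} + 248\right) = 434 \cdot \frac{628}{5} = \frac{272552}{5}$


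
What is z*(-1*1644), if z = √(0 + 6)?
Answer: -1644*√6 ≈ -4027.0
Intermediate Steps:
z = √6 ≈ 2.4495
z*(-1*1644) = √6*(-1*1644) = √6*(-1644) = -1644*√6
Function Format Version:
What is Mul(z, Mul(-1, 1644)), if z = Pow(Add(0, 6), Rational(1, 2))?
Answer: Mul(-1644, Pow(6, Rational(1, 2))) ≈ -4027.0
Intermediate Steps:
z = Pow(6, Rational(1, 2)) ≈ 2.4495
Mul(z, Mul(-1, 1644)) = Mul(Pow(6, Rational(1, 2)), Mul(-1, 1644)) = Mul(Pow(6, Rational(1, 2)), -1644) = Mul(-1644, Pow(6, Rational(1, 2)))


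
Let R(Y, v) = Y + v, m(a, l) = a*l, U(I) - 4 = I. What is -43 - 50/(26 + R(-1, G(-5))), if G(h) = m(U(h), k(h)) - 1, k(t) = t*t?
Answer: 7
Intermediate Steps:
U(I) = 4 + I
k(t) = t**2
G(h) = -1 + h**2*(4 + h) (G(h) = (4 + h)*h**2 - 1 = h**2*(4 + h) - 1 = -1 + h**2*(4 + h))
-43 - 50/(26 + R(-1, G(-5))) = -43 - 50/(26 + (-1 + (-1 + (-5)**2*(4 - 5)))) = -43 - 50/(26 + (-1 + (-1 + 25*(-1)))) = -43 - 50/(26 + (-1 + (-1 - 25))) = -43 - 50/(26 + (-1 - 26)) = -43 - 50/(26 - 27) = -43 - 50/(-1) = -43 - 50*(-1) = -43 + 50 = 7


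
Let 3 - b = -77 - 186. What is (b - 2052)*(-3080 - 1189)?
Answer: 7624434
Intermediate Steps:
b = 266 (b = 3 - (-77 - 186) = 3 - 1*(-263) = 3 + 263 = 266)
(b - 2052)*(-3080 - 1189) = (266 - 2052)*(-3080 - 1189) = -1786*(-4269) = 7624434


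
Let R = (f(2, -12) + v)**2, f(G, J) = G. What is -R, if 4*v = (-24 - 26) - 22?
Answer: -256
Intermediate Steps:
v = -18 (v = ((-24 - 26) - 22)/4 = (-50 - 22)/4 = (1/4)*(-72) = -18)
R = 256 (R = (2 - 18)**2 = (-16)**2 = 256)
-R = -1*256 = -256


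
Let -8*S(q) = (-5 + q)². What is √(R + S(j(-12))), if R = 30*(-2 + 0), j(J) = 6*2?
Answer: 23*I*√2/4 ≈ 8.1317*I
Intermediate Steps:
j(J) = 12
S(q) = -(-5 + q)²/8
R = -60 (R = 30*(-2) = -60)
√(R + S(j(-12))) = √(-60 - (-5 + 12)²/8) = √(-60 - ⅛*7²) = √(-60 - ⅛*49) = √(-60 - 49/8) = √(-529/8) = 23*I*√2/4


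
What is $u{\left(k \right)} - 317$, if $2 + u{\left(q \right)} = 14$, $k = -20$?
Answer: $-305$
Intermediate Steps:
$u{\left(q \right)} = 12$ ($u{\left(q \right)} = -2 + 14 = 12$)
$u{\left(k \right)} - 317 = 12 - 317 = -305$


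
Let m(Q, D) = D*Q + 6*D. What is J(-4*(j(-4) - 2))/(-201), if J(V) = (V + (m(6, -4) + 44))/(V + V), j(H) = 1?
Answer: 0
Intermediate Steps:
m(Q, D) = 6*D + D*Q
J(V) = (-4 + V)/(2*V) (J(V) = (V + (-4*(6 + 6) + 44))/(V + V) = (V + (-4*12 + 44))/((2*V)) = (V + (-48 + 44))*(1/(2*V)) = (V - 4)*(1/(2*V)) = (-4 + V)*(1/(2*V)) = (-4 + V)/(2*V))
J(-4*(j(-4) - 2))/(-201) = ((-4 - 4*(1 - 2))/(2*((-4*(1 - 2)))))/(-201) = ((-4 - 4*(-1))/(2*((-4*(-1)))))*(-1/201) = ((1/2)*(-4 + 4)/4)*(-1/201) = ((1/2)*(1/4)*0)*(-1/201) = 0*(-1/201) = 0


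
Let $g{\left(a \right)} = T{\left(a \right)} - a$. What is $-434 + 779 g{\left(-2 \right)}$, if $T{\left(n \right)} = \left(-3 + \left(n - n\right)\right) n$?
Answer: $5798$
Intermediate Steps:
$T{\left(n \right)} = - 3 n$ ($T{\left(n \right)} = \left(-3 + 0\right) n = - 3 n$)
$g{\left(a \right)} = - 4 a$ ($g{\left(a \right)} = - 3 a - a = - 4 a$)
$-434 + 779 g{\left(-2 \right)} = -434 + 779 \left(\left(-4\right) \left(-2\right)\right) = -434 + 779 \cdot 8 = -434 + 6232 = 5798$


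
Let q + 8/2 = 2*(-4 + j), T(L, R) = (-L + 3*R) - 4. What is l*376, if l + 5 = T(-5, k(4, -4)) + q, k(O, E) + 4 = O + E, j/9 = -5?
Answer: -44368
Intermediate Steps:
j = -45 (j = 9*(-5) = -45)
k(O, E) = -4 + E + O (k(O, E) = -4 + (O + E) = -4 + (E + O) = -4 + E + O)
T(L, R) = -4 - L + 3*R
q = -102 (q = -4 + 2*(-4 - 45) = -4 + 2*(-49) = -4 - 98 = -102)
l = -118 (l = -5 + ((-4 - 1*(-5) + 3*(-4 - 4 + 4)) - 102) = -5 + ((-4 + 5 + 3*(-4)) - 102) = -5 + ((-4 + 5 - 12) - 102) = -5 + (-11 - 102) = -5 - 113 = -118)
l*376 = -118*376 = -44368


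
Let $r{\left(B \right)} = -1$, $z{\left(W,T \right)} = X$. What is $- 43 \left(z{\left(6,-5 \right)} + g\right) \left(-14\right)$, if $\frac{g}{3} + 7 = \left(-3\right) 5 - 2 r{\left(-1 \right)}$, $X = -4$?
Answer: $-38528$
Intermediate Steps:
$z{\left(W,T \right)} = -4$
$g = -60$ ($g = -21 + 3 \left(\left(-3\right) 5 - -2\right) = -21 + 3 \left(-15 + 2\right) = -21 + 3 \left(-13\right) = -21 - 39 = -60$)
$- 43 \left(z{\left(6,-5 \right)} + g\right) \left(-14\right) = - 43 \left(-4 - 60\right) \left(-14\right) = \left(-43\right) \left(-64\right) \left(-14\right) = 2752 \left(-14\right) = -38528$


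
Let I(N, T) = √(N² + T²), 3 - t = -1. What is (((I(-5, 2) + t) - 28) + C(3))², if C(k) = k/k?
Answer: (23 - √29)² ≈ 310.28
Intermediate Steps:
t = 4 (t = 3 - 1*(-1) = 3 + 1 = 4)
C(k) = 1
(((I(-5, 2) + t) - 28) + C(3))² = (((√((-5)² + 2²) + 4) - 28) + 1)² = (((√(25 + 4) + 4) - 28) + 1)² = (((√29 + 4) - 28) + 1)² = (((4 + √29) - 28) + 1)² = ((-24 + √29) + 1)² = (-23 + √29)²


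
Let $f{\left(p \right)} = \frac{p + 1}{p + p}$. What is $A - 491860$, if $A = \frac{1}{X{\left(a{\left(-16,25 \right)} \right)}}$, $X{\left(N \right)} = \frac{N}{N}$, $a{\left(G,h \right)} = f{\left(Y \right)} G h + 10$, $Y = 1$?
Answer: $-491859$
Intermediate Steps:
$f{\left(p \right)} = \frac{1 + p}{2 p}$
$a{\left(G,h \right)} = 10 + G h$ ($a{\left(G,h \right)} = \frac{1 + 1}{2 \cdot 1} G h + 10 = \frac{1}{2} \cdot 1 \cdot 2 G h + 10 = 1 G h + 10 = G h + 10 = 10 + G h$)
$X{\left(N \right)} = 1$
$A = 1$ ($A = 1^{-1} = 1$)
$A - 491860 = 1 - 491860 = -491859$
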